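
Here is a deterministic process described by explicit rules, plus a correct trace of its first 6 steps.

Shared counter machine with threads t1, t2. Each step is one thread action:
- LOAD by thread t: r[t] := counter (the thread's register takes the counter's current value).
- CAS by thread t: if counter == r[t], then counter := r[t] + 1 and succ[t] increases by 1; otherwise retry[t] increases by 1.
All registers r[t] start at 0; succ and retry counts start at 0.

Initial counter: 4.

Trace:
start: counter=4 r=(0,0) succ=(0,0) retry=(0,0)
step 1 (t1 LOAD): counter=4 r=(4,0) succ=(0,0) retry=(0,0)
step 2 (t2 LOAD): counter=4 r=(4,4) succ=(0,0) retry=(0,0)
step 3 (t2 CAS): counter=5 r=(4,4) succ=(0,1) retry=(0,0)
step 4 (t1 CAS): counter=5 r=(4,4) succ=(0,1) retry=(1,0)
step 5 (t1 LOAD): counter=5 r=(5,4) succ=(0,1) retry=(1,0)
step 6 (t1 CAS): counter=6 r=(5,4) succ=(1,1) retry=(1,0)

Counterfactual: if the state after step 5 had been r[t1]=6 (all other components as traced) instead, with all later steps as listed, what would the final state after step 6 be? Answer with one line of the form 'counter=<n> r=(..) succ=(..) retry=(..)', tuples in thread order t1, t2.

state after step 5 := counter=5 r=(6,4) succ=(0,1) retry=(1,0)
step 6 (t1 CAS): counter=5 r=(6,4) succ=(0,1) retry=(2,0)

counter=5 r=(6,4) succ=(0,1) retry=(2,0)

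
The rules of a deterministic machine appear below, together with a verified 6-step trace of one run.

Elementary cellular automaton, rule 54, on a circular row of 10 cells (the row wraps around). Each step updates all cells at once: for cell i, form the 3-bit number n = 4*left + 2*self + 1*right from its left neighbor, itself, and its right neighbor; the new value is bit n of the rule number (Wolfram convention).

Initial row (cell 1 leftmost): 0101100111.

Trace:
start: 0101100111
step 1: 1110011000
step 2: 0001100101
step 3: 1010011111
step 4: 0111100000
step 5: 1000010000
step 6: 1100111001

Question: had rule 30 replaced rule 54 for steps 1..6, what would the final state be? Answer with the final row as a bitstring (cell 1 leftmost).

(re-executing steps 1..6 under rule 30; state before step 1: 0101100111)
step 1: 0101011100
step 2: 1101010010
step 3: 1001011110
step 4: 1111010000
step 5: 1000011001
step 6: 0100110111

0100110111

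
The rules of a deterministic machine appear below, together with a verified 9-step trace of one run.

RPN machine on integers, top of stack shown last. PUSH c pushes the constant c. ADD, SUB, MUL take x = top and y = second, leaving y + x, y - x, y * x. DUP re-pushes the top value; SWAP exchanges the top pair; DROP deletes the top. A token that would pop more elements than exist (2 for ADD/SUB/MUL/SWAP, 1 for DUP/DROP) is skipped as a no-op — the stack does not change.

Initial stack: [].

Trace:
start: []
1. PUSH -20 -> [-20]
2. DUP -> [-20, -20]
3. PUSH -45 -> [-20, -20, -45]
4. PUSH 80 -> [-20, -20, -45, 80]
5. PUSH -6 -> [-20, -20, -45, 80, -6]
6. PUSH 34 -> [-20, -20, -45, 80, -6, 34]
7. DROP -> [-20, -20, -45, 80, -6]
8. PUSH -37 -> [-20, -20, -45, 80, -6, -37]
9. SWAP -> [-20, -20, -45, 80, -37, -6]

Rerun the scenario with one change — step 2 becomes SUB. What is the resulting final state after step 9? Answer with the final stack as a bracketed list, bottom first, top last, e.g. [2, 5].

(re-executing from step 2 with the substitution; state before step 2: [-20])
2. SUB -> [-20]
3. PUSH -45 -> [-20, -45]
4. PUSH 80 -> [-20, -45, 80]
5. PUSH -6 -> [-20, -45, 80, -6]
6. PUSH 34 -> [-20, -45, 80, -6, 34]
7. DROP -> [-20, -45, 80, -6]
8. PUSH -37 -> [-20, -45, 80, -6, -37]
9. SWAP -> [-20, -45, 80, -37, -6]

[-20, -45, 80, -37, -6]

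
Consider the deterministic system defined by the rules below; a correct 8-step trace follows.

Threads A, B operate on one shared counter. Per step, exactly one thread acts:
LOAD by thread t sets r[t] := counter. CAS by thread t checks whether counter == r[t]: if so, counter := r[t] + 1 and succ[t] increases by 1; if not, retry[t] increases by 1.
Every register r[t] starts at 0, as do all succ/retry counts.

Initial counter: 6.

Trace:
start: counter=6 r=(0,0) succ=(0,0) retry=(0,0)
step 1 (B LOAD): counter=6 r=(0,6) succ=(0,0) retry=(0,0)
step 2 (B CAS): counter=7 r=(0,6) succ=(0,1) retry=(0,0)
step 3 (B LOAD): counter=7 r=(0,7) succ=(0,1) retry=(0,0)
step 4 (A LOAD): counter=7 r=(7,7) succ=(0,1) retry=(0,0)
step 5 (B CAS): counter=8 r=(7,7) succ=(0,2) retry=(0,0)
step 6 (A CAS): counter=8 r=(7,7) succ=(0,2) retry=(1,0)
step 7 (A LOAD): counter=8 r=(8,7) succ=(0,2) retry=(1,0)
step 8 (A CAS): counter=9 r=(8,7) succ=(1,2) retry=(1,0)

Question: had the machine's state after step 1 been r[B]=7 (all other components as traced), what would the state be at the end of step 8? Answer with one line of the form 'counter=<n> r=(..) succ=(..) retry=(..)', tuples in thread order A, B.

state after step 1 := counter=6 r=(0,7) succ=(0,0) retry=(0,0)
step 2 (B CAS): counter=6 r=(0,7) succ=(0,0) retry=(0,1)
step 3 (B LOAD): counter=6 r=(0,6) succ=(0,0) retry=(0,1)
step 4 (A LOAD): counter=6 r=(6,6) succ=(0,0) retry=(0,1)
step 5 (B CAS): counter=7 r=(6,6) succ=(0,1) retry=(0,1)
step 6 (A CAS): counter=7 r=(6,6) succ=(0,1) retry=(1,1)
step 7 (A LOAD): counter=7 r=(7,6) succ=(0,1) retry=(1,1)
step 8 (A CAS): counter=8 r=(7,6) succ=(1,1) retry=(1,1)

counter=8 r=(7,6) succ=(1,1) retry=(1,1)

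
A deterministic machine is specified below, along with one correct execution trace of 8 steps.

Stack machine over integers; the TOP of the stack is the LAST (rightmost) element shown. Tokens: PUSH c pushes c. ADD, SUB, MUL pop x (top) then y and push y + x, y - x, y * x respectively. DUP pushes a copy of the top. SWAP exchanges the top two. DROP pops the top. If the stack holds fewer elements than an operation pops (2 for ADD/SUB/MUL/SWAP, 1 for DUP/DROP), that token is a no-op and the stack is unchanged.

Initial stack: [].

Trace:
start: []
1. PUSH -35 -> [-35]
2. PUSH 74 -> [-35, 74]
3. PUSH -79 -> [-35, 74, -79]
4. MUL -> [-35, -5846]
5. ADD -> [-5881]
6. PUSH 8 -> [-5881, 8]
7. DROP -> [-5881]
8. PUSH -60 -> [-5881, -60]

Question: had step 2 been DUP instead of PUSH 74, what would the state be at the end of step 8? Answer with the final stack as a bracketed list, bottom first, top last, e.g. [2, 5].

(re-executing from step 2 with the substitution; state before step 2: [-35])
2. DUP -> [-35, -35]
3. PUSH -79 -> [-35, -35, -79]
4. MUL -> [-35, 2765]
5. ADD -> [2730]
6. PUSH 8 -> [2730, 8]
7. DROP -> [2730]
8. PUSH -60 -> [2730, -60]

[2730, -60]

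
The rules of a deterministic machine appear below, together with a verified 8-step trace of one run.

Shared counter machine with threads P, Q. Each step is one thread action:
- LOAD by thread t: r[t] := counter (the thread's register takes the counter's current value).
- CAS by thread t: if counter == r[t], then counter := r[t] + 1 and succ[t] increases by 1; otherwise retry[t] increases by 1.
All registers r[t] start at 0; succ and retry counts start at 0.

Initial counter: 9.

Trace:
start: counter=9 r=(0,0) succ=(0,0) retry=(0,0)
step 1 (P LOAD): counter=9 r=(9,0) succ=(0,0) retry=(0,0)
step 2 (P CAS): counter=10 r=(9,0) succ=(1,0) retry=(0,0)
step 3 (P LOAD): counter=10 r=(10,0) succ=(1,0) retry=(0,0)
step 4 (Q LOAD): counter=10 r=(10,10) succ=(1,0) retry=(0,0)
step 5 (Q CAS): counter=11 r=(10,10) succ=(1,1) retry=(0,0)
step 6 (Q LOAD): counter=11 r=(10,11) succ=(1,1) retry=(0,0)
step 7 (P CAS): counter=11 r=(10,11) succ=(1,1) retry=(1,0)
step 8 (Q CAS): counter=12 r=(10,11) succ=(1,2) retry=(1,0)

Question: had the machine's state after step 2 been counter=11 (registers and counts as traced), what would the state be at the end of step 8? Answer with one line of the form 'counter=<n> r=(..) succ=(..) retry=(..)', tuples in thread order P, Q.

counter=13 r=(11,12) succ=(1,2) retry=(1,0)

state after step 2 := counter=11 r=(9,0) succ=(1,0) retry=(0,0)
step 3 (P LOAD): counter=11 r=(11,0) succ=(1,0) retry=(0,0)
step 4 (Q LOAD): counter=11 r=(11,11) succ=(1,0) retry=(0,0)
step 5 (Q CAS): counter=12 r=(11,11) succ=(1,1) retry=(0,0)
step 6 (Q LOAD): counter=12 r=(11,12) succ=(1,1) retry=(0,0)
step 7 (P CAS): counter=12 r=(11,12) succ=(1,1) retry=(1,0)
step 8 (Q CAS): counter=13 r=(11,12) succ=(1,2) retry=(1,0)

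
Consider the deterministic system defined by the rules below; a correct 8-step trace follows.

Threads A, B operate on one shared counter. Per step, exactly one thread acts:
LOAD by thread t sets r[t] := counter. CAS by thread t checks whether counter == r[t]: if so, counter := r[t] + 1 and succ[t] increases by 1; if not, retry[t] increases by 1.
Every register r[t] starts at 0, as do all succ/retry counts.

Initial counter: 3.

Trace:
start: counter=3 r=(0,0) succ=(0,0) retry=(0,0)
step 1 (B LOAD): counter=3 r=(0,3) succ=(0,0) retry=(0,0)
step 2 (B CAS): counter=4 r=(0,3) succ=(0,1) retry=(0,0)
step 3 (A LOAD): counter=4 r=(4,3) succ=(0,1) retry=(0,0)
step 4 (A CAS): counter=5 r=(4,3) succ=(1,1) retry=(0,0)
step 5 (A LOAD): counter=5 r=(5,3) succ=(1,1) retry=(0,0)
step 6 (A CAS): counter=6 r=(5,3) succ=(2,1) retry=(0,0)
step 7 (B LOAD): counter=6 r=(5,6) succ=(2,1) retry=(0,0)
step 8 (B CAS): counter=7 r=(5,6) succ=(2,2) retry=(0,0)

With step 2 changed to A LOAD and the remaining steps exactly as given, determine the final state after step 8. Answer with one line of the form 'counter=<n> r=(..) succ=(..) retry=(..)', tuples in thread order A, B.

(re-executing from step 2 with the substitution; state before step 2: counter=3 r=(0,3) succ=(0,0) retry=(0,0))
step 2 (A LOAD): counter=3 r=(3,3) succ=(0,0) retry=(0,0)
step 3 (A LOAD): counter=3 r=(3,3) succ=(0,0) retry=(0,0)
step 4 (A CAS): counter=4 r=(3,3) succ=(1,0) retry=(0,0)
step 5 (A LOAD): counter=4 r=(4,3) succ=(1,0) retry=(0,0)
step 6 (A CAS): counter=5 r=(4,3) succ=(2,0) retry=(0,0)
step 7 (B LOAD): counter=5 r=(4,5) succ=(2,0) retry=(0,0)
step 8 (B CAS): counter=6 r=(4,5) succ=(2,1) retry=(0,0)

counter=6 r=(4,5) succ=(2,1) retry=(0,0)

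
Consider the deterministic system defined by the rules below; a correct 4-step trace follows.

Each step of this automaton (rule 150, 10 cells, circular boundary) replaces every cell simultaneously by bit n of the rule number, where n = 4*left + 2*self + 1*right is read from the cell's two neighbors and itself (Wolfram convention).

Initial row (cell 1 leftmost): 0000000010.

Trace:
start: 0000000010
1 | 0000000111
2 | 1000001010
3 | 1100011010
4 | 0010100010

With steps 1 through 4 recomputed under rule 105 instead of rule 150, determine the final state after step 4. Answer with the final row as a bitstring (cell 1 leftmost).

0010100010

(re-executing steps 1..4 under rule 105; state before step 1: 0000000010)
1 | 1111111000
2 | 1000001010
3 | 0011100101
4 | 0010100010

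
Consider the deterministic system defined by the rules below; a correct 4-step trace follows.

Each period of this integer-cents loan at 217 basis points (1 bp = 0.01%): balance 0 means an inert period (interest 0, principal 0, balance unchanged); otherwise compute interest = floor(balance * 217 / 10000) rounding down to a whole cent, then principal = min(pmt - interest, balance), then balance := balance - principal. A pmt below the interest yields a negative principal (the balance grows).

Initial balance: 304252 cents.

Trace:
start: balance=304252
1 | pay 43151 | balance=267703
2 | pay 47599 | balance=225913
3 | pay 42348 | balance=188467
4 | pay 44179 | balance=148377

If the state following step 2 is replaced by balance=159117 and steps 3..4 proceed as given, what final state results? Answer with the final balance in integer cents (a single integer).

state after step 2 := balance=159117
3 | pay 42348 | balance=120221
4 | pay 44179 | balance=78650

78650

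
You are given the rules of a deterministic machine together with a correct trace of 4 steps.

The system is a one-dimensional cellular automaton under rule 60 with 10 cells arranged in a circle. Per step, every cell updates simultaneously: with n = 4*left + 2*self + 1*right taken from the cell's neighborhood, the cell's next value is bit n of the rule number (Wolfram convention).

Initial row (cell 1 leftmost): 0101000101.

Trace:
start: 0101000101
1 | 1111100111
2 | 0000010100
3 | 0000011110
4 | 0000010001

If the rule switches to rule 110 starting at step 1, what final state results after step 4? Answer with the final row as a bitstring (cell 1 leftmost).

(re-executing steps 1..4 under rule 110; state before step 1: 0101000101)
1 | 1111001111
2 | 0001011000
3 | 0011111000
4 | 0110001000

0110001000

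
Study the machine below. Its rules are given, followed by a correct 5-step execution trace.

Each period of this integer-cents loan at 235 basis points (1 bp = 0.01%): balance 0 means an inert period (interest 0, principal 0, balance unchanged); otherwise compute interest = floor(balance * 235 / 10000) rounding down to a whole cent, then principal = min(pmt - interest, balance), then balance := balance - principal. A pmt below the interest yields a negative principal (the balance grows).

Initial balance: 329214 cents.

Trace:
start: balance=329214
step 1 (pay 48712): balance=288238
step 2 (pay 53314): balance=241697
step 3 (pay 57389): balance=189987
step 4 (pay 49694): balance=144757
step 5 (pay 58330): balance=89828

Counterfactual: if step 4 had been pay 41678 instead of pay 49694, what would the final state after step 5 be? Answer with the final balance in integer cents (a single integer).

(re-executing from step 4 with the substitution; state before step 4: balance=189987)
step 4 (pay 41678): balance=152773
step 5 (pay 58330): balance=98033

98033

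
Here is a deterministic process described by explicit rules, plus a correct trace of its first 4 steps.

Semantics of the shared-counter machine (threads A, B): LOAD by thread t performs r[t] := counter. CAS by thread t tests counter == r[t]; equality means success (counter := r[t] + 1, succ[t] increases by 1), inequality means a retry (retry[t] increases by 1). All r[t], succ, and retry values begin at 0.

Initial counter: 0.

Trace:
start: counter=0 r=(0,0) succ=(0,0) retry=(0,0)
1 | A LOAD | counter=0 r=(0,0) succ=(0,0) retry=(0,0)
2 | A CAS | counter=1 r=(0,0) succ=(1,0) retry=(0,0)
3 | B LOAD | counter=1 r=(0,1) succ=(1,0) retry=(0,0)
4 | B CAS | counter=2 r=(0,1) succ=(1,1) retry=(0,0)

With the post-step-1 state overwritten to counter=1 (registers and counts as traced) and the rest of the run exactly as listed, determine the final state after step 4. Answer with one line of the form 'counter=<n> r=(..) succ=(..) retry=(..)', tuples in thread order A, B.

state after step 1 := counter=1 r=(0,0) succ=(0,0) retry=(0,0)
2 | A CAS | counter=1 r=(0,0) succ=(0,0) retry=(1,0)
3 | B LOAD | counter=1 r=(0,1) succ=(0,0) retry=(1,0)
4 | B CAS | counter=2 r=(0,1) succ=(0,1) retry=(1,0)

counter=2 r=(0,1) succ=(0,1) retry=(1,0)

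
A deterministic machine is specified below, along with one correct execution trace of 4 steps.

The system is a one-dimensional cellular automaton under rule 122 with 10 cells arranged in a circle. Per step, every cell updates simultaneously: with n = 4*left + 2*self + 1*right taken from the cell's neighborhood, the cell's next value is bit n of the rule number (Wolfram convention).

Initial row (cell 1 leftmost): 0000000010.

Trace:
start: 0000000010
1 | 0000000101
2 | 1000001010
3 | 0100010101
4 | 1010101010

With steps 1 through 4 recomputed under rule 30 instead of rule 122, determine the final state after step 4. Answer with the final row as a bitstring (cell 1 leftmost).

0010110010

(re-executing steps 1..4 under rule 30; state before step 1: 0000000010)
1 | 0000000111
2 | 1000001100
3 | 1100011011
4 | 0010110010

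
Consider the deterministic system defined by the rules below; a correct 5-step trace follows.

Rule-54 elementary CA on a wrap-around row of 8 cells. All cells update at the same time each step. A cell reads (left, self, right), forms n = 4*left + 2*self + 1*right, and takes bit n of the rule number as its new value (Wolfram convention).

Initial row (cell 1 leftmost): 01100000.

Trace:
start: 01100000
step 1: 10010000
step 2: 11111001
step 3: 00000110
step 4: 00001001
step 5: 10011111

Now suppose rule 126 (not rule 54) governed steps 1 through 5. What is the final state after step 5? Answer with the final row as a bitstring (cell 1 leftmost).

00000000

(re-executing steps 1..5 under rule 126; state before step 1: 01100000)
step 1: 11110000
step 2: 10011001
step 3: 11111111
step 4: 00000000
step 5: 00000000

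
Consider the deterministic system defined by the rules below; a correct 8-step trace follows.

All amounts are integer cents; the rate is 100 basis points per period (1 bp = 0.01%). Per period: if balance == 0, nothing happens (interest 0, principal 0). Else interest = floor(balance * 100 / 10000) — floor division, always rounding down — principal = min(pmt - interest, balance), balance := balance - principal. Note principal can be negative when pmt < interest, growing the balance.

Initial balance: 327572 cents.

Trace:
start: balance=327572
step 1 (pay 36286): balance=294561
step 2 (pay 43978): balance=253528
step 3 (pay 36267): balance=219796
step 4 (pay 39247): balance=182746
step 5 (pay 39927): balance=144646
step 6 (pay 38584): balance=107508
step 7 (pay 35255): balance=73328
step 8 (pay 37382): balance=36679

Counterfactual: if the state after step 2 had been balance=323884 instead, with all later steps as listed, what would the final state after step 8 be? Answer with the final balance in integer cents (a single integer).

111363

state after step 2 := balance=323884
step 3 (pay 36267): balance=290855
step 4 (pay 39247): balance=254516
step 5 (pay 39927): balance=217134
step 6 (pay 38584): balance=180721
step 7 (pay 35255): balance=147273
step 8 (pay 37382): balance=111363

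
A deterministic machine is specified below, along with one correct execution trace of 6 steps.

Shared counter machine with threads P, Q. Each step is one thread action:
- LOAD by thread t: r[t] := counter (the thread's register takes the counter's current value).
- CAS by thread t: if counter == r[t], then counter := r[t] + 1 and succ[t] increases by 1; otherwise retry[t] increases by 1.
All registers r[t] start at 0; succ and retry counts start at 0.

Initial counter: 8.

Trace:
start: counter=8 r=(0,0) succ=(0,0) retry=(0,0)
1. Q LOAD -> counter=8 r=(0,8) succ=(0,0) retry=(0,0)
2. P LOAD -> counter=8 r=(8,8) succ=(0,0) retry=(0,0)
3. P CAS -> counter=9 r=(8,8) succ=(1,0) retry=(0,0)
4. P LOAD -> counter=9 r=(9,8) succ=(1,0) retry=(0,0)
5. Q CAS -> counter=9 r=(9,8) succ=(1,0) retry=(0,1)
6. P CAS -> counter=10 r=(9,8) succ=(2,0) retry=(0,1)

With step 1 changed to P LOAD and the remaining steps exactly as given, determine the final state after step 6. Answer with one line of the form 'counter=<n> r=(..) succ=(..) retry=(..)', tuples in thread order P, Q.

counter=10 r=(9,0) succ=(2,0) retry=(0,1)

(re-executing from step 1 with the substitution; state before step 1: counter=8 r=(0,0) succ=(0,0) retry=(0,0))
1. P LOAD -> counter=8 r=(8,0) succ=(0,0) retry=(0,0)
2. P LOAD -> counter=8 r=(8,0) succ=(0,0) retry=(0,0)
3. P CAS -> counter=9 r=(8,0) succ=(1,0) retry=(0,0)
4. P LOAD -> counter=9 r=(9,0) succ=(1,0) retry=(0,0)
5. Q CAS -> counter=9 r=(9,0) succ=(1,0) retry=(0,1)
6. P CAS -> counter=10 r=(9,0) succ=(2,0) retry=(0,1)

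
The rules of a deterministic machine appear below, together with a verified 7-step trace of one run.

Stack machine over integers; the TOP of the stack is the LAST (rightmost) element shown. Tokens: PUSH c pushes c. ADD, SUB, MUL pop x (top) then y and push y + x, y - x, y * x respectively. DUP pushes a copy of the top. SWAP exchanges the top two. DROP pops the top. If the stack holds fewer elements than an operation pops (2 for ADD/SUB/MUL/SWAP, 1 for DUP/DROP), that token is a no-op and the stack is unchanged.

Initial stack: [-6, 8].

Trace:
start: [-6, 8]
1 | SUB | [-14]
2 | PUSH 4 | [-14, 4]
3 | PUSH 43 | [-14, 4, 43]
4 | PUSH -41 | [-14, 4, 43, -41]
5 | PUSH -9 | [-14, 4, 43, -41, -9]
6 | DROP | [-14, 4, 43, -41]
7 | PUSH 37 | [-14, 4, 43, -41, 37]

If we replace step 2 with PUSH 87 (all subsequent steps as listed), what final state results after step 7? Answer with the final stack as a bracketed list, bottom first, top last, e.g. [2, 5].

[-14, 87, 43, -41, 37]

(re-executing from step 2 with the substitution; state before step 2: [-14])
2 | PUSH 87 | [-14, 87]
3 | PUSH 43 | [-14, 87, 43]
4 | PUSH -41 | [-14, 87, 43, -41]
5 | PUSH -9 | [-14, 87, 43, -41, -9]
6 | DROP | [-14, 87, 43, -41]
7 | PUSH 37 | [-14, 87, 43, -41, 37]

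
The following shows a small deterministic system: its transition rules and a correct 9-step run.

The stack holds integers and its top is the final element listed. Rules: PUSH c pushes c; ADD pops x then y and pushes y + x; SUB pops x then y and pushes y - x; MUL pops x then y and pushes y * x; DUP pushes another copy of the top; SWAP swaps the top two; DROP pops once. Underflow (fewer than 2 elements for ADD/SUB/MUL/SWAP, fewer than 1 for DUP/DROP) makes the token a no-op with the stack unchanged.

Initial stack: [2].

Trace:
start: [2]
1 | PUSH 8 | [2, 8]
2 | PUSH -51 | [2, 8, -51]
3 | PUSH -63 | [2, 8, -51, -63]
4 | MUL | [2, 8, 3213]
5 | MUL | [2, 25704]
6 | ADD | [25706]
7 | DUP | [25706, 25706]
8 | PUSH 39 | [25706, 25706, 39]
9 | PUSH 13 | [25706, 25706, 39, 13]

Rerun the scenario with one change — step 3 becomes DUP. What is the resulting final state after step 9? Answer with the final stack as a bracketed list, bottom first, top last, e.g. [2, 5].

[20810, 20810, 39, 13]

(re-executing from step 3 with the substitution; state before step 3: [2, 8, -51])
3 | DUP | [2, 8, -51, -51]
4 | MUL | [2, 8, 2601]
5 | MUL | [2, 20808]
6 | ADD | [20810]
7 | DUP | [20810, 20810]
8 | PUSH 39 | [20810, 20810, 39]
9 | PUSH 13 | [20810, 20810, 39, 13]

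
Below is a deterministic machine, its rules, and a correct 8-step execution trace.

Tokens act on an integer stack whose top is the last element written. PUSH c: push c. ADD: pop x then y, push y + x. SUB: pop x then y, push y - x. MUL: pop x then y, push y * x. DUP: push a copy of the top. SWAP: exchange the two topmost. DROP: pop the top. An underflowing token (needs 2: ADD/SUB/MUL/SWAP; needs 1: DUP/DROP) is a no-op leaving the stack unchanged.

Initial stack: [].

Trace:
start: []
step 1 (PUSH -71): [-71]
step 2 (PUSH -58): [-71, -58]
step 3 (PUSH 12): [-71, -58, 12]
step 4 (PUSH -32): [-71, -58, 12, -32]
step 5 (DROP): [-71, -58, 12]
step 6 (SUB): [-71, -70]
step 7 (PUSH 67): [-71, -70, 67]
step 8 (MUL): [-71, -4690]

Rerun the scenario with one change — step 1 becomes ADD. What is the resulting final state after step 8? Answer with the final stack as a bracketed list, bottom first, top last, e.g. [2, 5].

(re-executing from step 1 with the substitution; state before step 1: [])
step 1 (ADD): []
step 2 (PUSH -58): [-58]
step 3 (PUSH 12): [-58, 12]
step 4 (PUSH -32): [-58, 12, -32]
step 5 (DROP): [-58, 12]
step 6 (SUB): [-70]
step 7 (PUSH 67): [-70, 67]
step 8 (MUL): [-4690]

[-4690]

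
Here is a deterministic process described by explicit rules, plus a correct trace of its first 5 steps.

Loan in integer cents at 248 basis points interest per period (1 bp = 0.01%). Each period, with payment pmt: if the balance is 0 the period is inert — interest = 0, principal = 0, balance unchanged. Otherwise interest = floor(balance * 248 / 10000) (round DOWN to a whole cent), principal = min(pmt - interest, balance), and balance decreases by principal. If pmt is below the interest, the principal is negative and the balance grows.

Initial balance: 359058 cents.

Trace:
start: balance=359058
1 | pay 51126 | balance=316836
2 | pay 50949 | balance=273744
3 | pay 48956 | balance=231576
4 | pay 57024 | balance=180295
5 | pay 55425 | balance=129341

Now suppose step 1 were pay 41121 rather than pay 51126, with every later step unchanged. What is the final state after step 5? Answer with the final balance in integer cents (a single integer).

140376

(re-executing from step 1 with the substitution; state before step 1: balance=359058)
1 | pay 41121 | balance=326841
2 | pay 50949 | balance=283997
3 | pay 48956 | balance=242084
4 | pay 57024 | balance=191063
5 | pay 55425 | balance=140376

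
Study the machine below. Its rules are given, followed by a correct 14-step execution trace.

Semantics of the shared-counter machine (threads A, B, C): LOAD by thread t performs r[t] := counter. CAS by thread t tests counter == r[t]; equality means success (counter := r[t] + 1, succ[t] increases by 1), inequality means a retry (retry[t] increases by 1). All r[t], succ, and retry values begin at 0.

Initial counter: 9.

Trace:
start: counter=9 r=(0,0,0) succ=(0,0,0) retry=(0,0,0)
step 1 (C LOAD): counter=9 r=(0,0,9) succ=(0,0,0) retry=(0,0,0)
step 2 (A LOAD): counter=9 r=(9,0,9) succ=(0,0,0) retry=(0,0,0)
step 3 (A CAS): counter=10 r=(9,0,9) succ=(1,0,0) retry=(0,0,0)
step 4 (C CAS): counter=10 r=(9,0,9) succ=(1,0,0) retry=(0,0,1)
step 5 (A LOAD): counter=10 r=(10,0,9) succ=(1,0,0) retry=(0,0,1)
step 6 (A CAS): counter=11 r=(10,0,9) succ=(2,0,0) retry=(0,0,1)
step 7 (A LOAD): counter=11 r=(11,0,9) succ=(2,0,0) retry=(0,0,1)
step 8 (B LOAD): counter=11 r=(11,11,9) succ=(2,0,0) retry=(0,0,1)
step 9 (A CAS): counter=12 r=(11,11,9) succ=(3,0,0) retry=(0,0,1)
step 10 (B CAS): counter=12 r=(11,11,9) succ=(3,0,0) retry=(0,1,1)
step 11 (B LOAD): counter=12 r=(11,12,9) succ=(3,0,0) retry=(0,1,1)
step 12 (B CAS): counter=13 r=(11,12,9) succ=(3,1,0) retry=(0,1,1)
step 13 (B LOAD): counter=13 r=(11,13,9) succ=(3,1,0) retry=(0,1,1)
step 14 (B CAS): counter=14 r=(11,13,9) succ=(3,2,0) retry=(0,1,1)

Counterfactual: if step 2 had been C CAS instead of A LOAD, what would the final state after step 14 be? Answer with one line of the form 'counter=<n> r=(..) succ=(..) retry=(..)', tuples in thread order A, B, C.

counter=14 r=(11,13,9) succ=(2,2,1) retry=(1,1,1)

(re-executing from step 2 with the substitution; state before step 2: counter=9 r=(0,0,9) succ=(0,0,0) retry=(0,0,0))
step 2 (C CAS): counter=10 r=(0,0,9) succ=(0,0,1) retry=(0,0,0)
step 3 (A CAS): counter=10 r=(0,0,9) succ=(0,0,1) retry=(1,0,0)
step 4 (C CAS): counter=10 r=(0,0,9) succ=(0,0,1) retry=(1,0,1)
step 5 (A LOAD): counter=10 r=(10,0,9) succ=(0,0,1) retry=(1,0,1)
step 6 (A CAS): counter=11 r=(10,0,9) succ=(1,0,1) retry=(1,0,1)
step 7 (A LOAD): counter=11 r=(11,0,9) succ=(1,0,1) retry=(1,0,1)
step 8 (B LOAD): counter=11 r=(11,11,9) succ=(1,0,1) retry=(1,0,1)
step 9 (A CAS): counter=12 r=(11,11,9) succ=(2,0,1) retry=(1,0,1)
step 10 (B CAS): counter=12 r=(11,11,9) succ=(2,0,1) retry=(1,1,1)
step 11 (B LOAD): counter=12 r=(11,12,9) succ=(2,0,1) retry=(1,1,1)
step 12 (B CAS): counter=13 r=(11,12,9) succ=(2,1,1) retry=(1,1,1)
step 13 (B LOAD): counter=13 r=(11,13,9) succ=(2,1,1) retry=(1,1,1)
step 14 (B CAS): counter=14 r=(11,13,9) succ=(2,2,1) retry=(1,1,1)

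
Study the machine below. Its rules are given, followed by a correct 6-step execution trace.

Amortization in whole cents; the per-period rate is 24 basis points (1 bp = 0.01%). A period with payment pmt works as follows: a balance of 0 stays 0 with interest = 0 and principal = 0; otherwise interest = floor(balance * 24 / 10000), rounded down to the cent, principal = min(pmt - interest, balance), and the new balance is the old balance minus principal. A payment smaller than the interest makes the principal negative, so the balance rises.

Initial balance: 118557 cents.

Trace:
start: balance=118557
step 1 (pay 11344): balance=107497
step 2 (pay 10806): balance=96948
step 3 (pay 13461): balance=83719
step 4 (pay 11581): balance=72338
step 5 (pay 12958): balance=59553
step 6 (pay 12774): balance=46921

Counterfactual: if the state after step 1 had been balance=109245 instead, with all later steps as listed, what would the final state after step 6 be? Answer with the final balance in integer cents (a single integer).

48692

state after step 1 := balance=109245
step 2 (pay 10806): balance=98701
step 3 (pay 13461): balance=85476
step 4 (pay 11581): balance=74100
step 5 (pay 12958): balance=61319
step 6 (pay 12774): balance=48692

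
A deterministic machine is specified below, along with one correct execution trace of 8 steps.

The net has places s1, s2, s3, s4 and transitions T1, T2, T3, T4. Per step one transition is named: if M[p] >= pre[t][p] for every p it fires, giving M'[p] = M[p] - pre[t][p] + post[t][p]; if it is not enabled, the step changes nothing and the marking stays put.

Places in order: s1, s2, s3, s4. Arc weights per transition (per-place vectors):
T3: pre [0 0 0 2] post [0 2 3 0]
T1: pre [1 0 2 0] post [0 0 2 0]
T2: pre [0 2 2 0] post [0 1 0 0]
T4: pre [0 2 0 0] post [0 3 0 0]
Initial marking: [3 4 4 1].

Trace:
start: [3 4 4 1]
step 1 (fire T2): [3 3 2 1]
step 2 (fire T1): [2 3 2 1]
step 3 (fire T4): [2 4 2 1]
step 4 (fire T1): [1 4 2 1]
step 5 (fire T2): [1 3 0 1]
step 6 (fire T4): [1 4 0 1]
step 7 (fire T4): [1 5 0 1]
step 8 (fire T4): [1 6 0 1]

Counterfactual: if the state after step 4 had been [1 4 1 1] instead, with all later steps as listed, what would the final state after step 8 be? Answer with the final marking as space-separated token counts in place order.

1 7 1 1

state after step 4 := [1 4 1 1]
step 5 (fire T2): [1 4 1 1]
step 6 (fire T4): [1 5 1 1]
step 7 (fire T4): [1 6 1 1]
step 8 (fire T4): [1 7 1 1]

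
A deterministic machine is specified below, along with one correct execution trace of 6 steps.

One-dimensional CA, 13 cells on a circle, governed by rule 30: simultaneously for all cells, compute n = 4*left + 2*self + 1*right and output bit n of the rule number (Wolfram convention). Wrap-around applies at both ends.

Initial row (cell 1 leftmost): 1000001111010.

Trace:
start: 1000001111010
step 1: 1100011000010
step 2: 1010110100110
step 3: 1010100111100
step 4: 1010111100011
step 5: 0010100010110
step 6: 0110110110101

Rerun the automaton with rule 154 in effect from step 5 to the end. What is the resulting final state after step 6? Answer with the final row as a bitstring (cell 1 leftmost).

1001110000110

(re-executing steps 5..6 under rule 154; state before step 5: 1010111100011)
step 5: 0000111010111
step 6: 1001110000110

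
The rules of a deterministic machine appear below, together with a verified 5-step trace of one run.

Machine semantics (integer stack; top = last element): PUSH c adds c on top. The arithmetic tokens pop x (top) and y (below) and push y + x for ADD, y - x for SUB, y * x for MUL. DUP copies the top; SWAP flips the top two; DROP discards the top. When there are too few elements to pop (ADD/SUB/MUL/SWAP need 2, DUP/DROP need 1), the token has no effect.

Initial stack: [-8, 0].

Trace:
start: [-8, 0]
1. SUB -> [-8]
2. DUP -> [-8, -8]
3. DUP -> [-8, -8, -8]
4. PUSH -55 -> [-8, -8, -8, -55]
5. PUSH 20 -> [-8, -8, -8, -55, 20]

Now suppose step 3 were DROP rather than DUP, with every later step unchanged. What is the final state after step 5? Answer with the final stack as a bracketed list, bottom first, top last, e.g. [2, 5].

[-8, -55, 20]

(re-executing from step 3 with the substitution; state before step 3: [-8, -8])
3. DROP -> [-8]
4. PUSH -55 -> [-8, -55]
5. PUSH 20 -> [-8, -55, 20]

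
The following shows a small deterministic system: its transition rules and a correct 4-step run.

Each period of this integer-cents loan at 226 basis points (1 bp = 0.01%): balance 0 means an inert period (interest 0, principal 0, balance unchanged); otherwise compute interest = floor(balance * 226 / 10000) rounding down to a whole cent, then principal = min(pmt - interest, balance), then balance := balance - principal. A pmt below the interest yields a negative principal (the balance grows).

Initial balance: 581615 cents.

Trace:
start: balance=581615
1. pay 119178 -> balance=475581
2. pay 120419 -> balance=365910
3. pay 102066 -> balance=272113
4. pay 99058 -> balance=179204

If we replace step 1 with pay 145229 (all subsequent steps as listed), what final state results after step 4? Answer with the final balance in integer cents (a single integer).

151347

(re-executing from step 1 with the substitution; state before step 1: balance=581615)
1. pay 145229 -> balance=449530
2. pay 120419 -> balance=339270
3. pay 102066 -> balance=244871
4. pay 99058 -> balance=151347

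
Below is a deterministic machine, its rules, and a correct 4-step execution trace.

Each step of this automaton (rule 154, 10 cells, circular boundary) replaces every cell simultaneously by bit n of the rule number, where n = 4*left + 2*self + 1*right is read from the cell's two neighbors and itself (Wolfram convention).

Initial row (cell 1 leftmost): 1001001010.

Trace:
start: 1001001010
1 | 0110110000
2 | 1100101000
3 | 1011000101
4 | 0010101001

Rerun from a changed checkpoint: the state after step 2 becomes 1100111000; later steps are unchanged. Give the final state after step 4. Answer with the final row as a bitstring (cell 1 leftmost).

0011100001

state after step 2 := 1100111000
3 | 1011110101
4 | 0011100001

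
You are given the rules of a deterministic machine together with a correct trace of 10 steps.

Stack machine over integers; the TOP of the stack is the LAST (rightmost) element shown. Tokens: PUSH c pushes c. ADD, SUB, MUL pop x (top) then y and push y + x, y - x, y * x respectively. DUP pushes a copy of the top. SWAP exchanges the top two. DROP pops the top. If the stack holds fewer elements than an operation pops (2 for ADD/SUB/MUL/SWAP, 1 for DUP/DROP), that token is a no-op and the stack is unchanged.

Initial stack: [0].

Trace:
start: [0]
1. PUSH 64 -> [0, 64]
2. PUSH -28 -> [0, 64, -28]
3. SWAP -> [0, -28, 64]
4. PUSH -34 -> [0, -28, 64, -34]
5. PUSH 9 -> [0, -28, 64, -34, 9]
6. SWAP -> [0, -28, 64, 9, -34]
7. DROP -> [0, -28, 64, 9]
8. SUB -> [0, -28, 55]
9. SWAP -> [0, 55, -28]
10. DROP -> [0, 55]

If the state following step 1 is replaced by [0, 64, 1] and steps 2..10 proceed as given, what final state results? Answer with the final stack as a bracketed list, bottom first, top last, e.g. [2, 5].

state after step 1 := [0, 64, 1]
2. PUSH -28 -> [0, 64, 1, -28]
3. SWAP -> [0, 64, -28, 1]
4. PUSH -34 -> [0, 64, -28, 1, -34]
5. PUSH 9 -> [0, 64, -28, 1, -34, 9]
6. SWAP -> [0, 64, -28, 1, 9, -34]
7. DROP -> [0, 64, -28, 1, 9]
8. SUB -> [0, 64, -28, -8]
9. SWAP -> [0, 64, -8, -28]
10. DROP -> [0, 64, -8]

[0, 64, -8]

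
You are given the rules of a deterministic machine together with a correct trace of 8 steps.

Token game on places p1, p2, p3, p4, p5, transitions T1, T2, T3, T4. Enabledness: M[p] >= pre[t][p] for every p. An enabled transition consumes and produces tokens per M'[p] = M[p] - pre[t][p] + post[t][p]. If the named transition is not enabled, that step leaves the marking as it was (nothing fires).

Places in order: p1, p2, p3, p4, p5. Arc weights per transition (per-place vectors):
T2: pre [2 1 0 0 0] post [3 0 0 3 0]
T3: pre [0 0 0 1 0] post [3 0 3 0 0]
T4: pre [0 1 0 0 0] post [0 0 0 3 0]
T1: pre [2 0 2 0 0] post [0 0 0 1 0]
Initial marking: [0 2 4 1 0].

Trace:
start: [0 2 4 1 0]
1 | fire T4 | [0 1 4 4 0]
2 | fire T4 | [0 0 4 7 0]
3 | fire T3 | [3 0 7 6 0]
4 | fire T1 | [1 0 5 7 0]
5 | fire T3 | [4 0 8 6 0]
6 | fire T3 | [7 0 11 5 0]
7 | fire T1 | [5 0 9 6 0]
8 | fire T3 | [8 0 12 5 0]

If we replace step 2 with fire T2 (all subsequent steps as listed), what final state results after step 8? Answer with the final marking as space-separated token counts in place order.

(re-executing from step 2 with the substitution; state before step 2: [0 1 4 4 0])
2 | fire T2 | [0 1 4 4 0]
3 | fire T3 | [3 1 7 3 0]
4 | fire T1 | [1 1 5 4 0]
5 | fire T3 | [4 1 8 3 0]
6 | fire T3 | [7 1 11 2 0]
7 | fire T1 | [5 1 9 3 0]
8 | fire T3 | [8 1 12 2 0]

8 1 12 2 0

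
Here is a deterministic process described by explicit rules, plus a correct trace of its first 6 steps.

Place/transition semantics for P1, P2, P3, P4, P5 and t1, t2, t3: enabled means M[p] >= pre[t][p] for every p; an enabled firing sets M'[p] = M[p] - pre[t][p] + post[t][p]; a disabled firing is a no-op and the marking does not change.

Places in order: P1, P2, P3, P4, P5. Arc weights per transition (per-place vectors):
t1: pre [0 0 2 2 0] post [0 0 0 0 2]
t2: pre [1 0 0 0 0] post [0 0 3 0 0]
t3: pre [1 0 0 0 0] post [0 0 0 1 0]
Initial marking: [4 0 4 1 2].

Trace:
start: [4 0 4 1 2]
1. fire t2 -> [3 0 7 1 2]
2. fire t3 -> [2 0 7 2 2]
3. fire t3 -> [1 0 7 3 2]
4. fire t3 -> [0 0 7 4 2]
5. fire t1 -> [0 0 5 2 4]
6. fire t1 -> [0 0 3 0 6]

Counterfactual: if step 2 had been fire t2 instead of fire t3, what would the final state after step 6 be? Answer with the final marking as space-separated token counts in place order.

0 0 8 1 4

(re-executing from step 2 with the substitution; state before step 2: [3 0 7 1 2])
2. fire t2 -> [2 0 10 1 2]
3. fire t3 -> [1 0 10 2 2]
4. fire t3 -> [0 0 10 3 2]
5. fire t1 -> [0 0 8 1 4]
6. fire t1 -> [0 0 8 1 4]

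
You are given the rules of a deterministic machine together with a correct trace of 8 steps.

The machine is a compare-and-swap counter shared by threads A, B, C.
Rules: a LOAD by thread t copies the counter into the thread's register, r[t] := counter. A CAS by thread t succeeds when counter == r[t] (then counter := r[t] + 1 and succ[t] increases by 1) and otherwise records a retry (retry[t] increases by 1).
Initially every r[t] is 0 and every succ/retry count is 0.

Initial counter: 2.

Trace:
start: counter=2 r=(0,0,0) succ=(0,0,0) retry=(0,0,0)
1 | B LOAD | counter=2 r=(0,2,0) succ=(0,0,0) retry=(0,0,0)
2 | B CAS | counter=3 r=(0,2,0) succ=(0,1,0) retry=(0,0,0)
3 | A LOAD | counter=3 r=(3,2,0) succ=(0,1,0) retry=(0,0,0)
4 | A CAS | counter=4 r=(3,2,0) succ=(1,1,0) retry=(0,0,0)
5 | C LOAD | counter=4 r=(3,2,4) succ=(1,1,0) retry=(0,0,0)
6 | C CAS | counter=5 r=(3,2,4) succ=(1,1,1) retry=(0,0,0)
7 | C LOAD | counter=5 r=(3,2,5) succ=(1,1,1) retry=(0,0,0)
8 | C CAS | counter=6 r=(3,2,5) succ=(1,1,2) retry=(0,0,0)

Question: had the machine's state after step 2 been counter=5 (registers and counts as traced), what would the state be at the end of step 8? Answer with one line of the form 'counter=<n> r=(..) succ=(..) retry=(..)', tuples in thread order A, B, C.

state after step 2 := counter=5 r=(0,2,0) succ=(0,1,0) retry=(0,0,0)
3 | A LOAD | counter=5 r=(5,2,0) succ=(0,1,0) retry=(0,0,0)
4 | A CAS | counter=6 r=(5,2,0) succ=(1,1,0) retry=(0,0,0)
5 | C LOAD | counter=6 r=(5,2,6) succ=(1,1,0) retry=(0,0,0)
6 | C CAS | counter=7 r=(5,2,6) succ=(1,1,1) retry=(0,0,0)
7 | C LOAD | counter=7 r=(5,2,7) succ=(1,1,1) retry=(0,0,0)
8 | C CAS | counter=8 r=(5,2,7) succ=(1,1,2) retry=(0,0,0)

counter=8 r=(5,2,7) succ=(1,1,2) retry=(0,0,0)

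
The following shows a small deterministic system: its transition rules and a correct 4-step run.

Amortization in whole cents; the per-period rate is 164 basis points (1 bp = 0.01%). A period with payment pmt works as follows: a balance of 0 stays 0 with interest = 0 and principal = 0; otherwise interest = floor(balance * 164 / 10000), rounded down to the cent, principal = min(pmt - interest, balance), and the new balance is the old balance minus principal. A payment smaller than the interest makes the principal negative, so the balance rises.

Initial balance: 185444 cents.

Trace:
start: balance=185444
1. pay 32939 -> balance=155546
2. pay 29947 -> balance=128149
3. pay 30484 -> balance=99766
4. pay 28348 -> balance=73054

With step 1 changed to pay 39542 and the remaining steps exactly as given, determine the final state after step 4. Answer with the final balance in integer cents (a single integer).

66121

(re-executing from step 1 with the substitution; state before step 1: balance=185444)
1. pay 39542 -> balance=148943
2. pay 29947 -> balance=121438
3. pay 30484 -> balance=92945
4. pay 28348 -> balance=66121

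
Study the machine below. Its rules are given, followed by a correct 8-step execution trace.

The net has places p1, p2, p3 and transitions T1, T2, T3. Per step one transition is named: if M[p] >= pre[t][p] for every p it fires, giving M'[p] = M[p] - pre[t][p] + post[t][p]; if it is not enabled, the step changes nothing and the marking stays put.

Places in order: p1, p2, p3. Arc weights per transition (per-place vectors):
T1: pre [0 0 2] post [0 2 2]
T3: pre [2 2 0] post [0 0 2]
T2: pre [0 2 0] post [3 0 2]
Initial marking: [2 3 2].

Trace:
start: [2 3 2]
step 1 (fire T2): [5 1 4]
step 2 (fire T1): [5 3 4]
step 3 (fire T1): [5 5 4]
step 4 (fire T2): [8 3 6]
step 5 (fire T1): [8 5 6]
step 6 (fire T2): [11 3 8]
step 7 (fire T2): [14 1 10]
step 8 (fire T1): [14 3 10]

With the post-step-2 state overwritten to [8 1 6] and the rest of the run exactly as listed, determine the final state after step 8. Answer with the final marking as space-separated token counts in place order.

14 3 10

state after step 2 := [8 1 6]
step 3 (fire T1): [8 3 6]
step 4 (fire T2): [11 1 8]
step 5 (fire T1): [11 3 8]
step 6 (fire T2): [14 1 10]
step 7 (fire T2): [14 1 10]
step 8 (fire T1): [14 3 10]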